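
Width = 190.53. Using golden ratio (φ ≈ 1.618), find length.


φ = (1 + √5) / 2 ≈ 1.618
Length = width × φ = 190.53 × 1.618 = 308.27754
≈ 308.28

308.28


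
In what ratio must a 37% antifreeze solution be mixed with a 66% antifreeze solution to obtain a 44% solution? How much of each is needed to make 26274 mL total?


Let x parts of 37% mix with y parts of 66%.
37x + 66y = 44(x + y)
37x + 66y = 44x + 44y
x(37 - 44) = y(44 - 66)
x/y = (66 - 44)/(44 - 37) = 22/7
Simplify: 22:7
Total parts = 29; one part = 26274/29 = 906.00 mL
37% solution: 22×906.00 = 19932.00 mL
66% solution: 7×906.00 = 6342.00 mL
= ratio 22:7; 19932.00 mL and 6342.00 mL

ratio 22:7; 19932.00 mL and 6342.00 mL


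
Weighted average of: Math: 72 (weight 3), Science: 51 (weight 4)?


Numerator = 72×3 + 51×4
= 216 + 204
= 420
Total weight = 7
Weighted avg = 420/7
= 60.00

60.00


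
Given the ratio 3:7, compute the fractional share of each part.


Total parts = 3 + 7 = 10
First part: 3/10 = 3/10
Second part: 7/10 = 7/10
= 3/10 and 7/10

3/10 and 7/10


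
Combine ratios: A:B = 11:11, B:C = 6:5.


Match B: multiply A:B by 6 → 66:66
Multiply B:C by 11 → 66:55
Combined: 66:66:55
GCD = 11
= 6:6:5

6:6:5


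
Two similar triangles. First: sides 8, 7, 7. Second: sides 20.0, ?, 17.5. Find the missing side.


Scale factor = 20.0/8 = 2.5
Missing side = 7 × 2.5
= 17.5

17.5


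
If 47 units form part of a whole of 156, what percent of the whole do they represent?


Percentage = (part / whole) × 100
= (47 / 156) × 100
≈ 30.13%

30.13%


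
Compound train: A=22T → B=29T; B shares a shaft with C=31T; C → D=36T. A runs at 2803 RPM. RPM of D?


Stage 1: RPM_B = RPM_A × t_A/t_B = 2803 × 22/29 = 61666/29 ≈ 2126.41
B and C share a shaft → RPM_C = RPM_B
Stage 2: RPM_D = RPM_C × t_C/t_D = RPM_A × (t_A×t_C)/(t_B×t_D)
Overall ratio = (22×31)/(29×36) = 682/1044
RPM_D = 2803 × 682/1044 = 1911646/1044
≈ 1831.08 RPM

1831.08 RPM


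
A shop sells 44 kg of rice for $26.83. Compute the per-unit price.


Unit rate = total / quantity
= 26.83 / 44
= $0.61 per unit

$0.61 per unit


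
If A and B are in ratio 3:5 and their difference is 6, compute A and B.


Let A = 3k, B = 5k.
5k - 3k = 6
2k = 6 → k = 6/2 = 3
A = 3×3 = 9, B = 5×3 = 15
= A = 9, B = 15

A = 9, B = 15


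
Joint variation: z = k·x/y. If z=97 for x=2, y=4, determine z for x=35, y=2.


z = k·x/y
Solve for k using the known point: k = z·y/x = 97×4/2 = 388/2 = 194.0000
Now evaluate at x=35, y=2:
z = k × 35 / 2 = (388 × 35) / (2 × 2) = 13580/4
= 3395.0000

3395.0000


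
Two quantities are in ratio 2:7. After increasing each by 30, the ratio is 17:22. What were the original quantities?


Let A = 2k, B = 7k.
(2k + 30) / (7k + 30) = 17/22
Cross-multiply: 22(2k + 30) = 17(7k + 30)
44k + 660 = 119k + 510
44k - 119k = 510 - 660
-75k = -150
k = -150/-75 = 2
A = 2×2 = 4, B = 7×2 = 14
= A = 4, B = 14

A = 4, B = 14


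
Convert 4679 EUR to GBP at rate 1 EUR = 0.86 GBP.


Amount × rate = 4679 × 0.86
= 4023.94 GBP

4023.94 GBP


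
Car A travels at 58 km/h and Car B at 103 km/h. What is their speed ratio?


Ratio = 58:103
GCD = 1
Simplified = 58:103
Time ratio (same distance) = 103:58
Speed ratio = 58:103

58:103


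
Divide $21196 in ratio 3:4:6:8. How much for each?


Total parts = 3 + 4 + 6 + 8 = 21
Part 1: 21196 × 3/21 = 3028.00
Part 2: 21196 × 4/21 = 4037.33
Part 3: 21196 × 6/21 = 6056.00
Part 4: 21196 × 8/21 = 8074.67
= Part 1: $3028.00, Part 2: $4037.33, Part 3: $6056.00, Part 4: $8074.67

Part 1: $3028.00, Part 2: $4037.33, Part 3: $6056.00, Part 4: $8074.67


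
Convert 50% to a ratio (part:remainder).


50% means 50 parts out of 100; remainder = 50
Part : remainder = 50:50
GCD = 50
= 1:1

1:1


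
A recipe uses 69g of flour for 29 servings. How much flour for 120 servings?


Direct proportion: y/x = constant
k = 69/29 ≈ 2.3793
y₂ = k × 120 = 69 × 120 / 29 = 8280/29
≈ 285.52

285.52


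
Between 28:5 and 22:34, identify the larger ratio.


28/5 = 5.6000
22/34 = 0.6471
5.6000 > 0.6471, so 28:5 is greater
= 28:5

28:5


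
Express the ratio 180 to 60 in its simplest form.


GCD(180, 60) = 60
180/60 : 60/60
= 3:1

3:1


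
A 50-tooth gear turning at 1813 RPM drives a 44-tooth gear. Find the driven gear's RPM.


Gear ratio = 50:44 = 25:22
RPM_B = RPM_A × (teeth_A / teeth_B)
= 1813 × (50/44)
= 2060.2 RPM

2060.2 RPM


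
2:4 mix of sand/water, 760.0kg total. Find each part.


Total parts = 2 + 4 = 6
sand: 760.0 × 2/6 = 253.3kg
water: 760.0 × 4/6 = 506.7kg
= 253.3kg and 506.7kg

253.3kg and 506.7kg


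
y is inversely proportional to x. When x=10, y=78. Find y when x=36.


Inverse proportion: x × y = constant
k = 10 × 78 = 780
y₂ = k / 36 = 780 / 36
= 21.67

21.67


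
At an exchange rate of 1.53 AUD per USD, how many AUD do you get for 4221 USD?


Amount × rate = 4221 × 1.53
= 6458.13 AUD

6458.13 AUD


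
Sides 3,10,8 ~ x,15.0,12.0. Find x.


Scale factor = 15.0/10 = 1.5
Missing side = 3 × 1.5
= 4.5

4.5


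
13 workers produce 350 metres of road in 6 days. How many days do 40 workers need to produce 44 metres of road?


Days ∝ work / workers, so d₂ = d₁ × (m₁/m₂) × (w₂/w₁)
Workers factor (inverse): 13/40 = 0.3250
Work factor (direct): 44/350 ≈ 0.1257
d₂ = 6 × 13/40 × 44/350 = (6 × 13 × 44) / (40 × 350) = 3432/14000
≈ 0.25 days

0.25 days


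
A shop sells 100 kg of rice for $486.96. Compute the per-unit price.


Unit rate = total / quantity
= 486.96 / 100
= $4.87 per unit

$4.87 per unit


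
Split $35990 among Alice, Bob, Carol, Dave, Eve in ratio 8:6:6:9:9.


Total parts = 8 + 6 + 6 + 9 + 9 = 38
Alice: 35990 × 8/38 = 7576.84
Bob: 35990 × 6/38 = 5682.63
Carol: 35990 × 6/38 = 5682.63
Dave: 35990 × 9/38 = 8523.95
Eve: 35990 × 9/38 = 8523.95
= Alice: $7576.84, Bob: $5682.63, Carol: $5682.63, Dave: $8523.95, Eve: $8523.95

Alice: $7576.84, Bob: $5682.63, Carol: $5682.63, Dave: $8523.95, Eve: $8523.95


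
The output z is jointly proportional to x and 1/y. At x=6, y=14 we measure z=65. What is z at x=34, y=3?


z = k·x/y
Solve for k using the known point: k = z·y/x = 65×14/6 = 910/6 ≈ 151.6667
Now evaluate at x=34, y=3:
z = k × 34 / 3 = (910 × 34) / (6 × 3) = 30940/18
≈ 1718.8889

1718.8889


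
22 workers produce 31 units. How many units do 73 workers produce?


Direct proportion: y/x = constant
k = 31/22 ≈ 1.4091
y₂ = k × 73 = 31 × 73 / 22 = 2263/22
≈ 102.86

102.86


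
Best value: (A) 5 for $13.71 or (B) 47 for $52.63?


Deal A: $13.71/5 = $2.7420/unit
Deal B: $52.63/47 = $1.1198/unit
B is cheaper per unit
= Deal B

Deal B


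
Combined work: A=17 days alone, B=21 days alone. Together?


Rate of A = 1/17 per day
Rate of B = 1/21 per day
Combined rate = 1/17 + 1/21 = 38/357 ≈ 0.1064 per day
Days = 1 / combined rate = 357/38
≈ 9.39 days

9.39 days


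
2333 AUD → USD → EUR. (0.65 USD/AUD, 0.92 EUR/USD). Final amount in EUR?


Step 1: 2333 AUD × 0.65 = 1516.45 USD
Step 2: 1516.45 USD × 0.92 = 1395.13 EUR
Implied rate AUD→EUR = 0.65 × 0.92 = 0.5980
= 1395.13 EUR

1395.13 EUR


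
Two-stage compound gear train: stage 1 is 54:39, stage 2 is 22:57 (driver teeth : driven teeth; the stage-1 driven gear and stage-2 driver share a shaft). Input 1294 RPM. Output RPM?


Stage 1: RPM_B = RPM_A × t_A/t_B = 1294 × 54/39 = 69876/39 ≈ 1791.69
B and C share a shaft → RPM_C = RPM_B
Stage 2: RPM_D = RPM_C × t_C/t_D = RPM_A × (t_A×t_C)/(t_B×t_D)
Overall ratio = (54×22)/(39×57) = 1188/2223
RPM_D = 1294 × 1188/2223 = 1537272/2223
≈ 691.53 RPM

691.53 RPM


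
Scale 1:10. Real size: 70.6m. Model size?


Model size = real / scale
= 70.6 / 10
= 7.0600 m

7.0600 m


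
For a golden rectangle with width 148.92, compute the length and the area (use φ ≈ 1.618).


φ = (1 + √5) / 2 ≈ 1.618
Length = width × φ = 148.92 × 1.618 = 240.95256
≈ 240.95
Area = width × length = 148.92 × 240.95256 = 35882.6552352 ≈ 35882.66
= Length: 240.95, Area: 35882.66

Length: 240.95, Area: 35882.66


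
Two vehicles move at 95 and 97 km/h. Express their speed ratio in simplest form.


Ratio = 95:97
GCD = 1
Simplified = 95:97
Time ratio (same distance) = 97:95
Speed ratio = 95:97

95:97


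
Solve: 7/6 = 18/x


Cross multiply: 7 × x = 6 × 18
7x = 108
x = 108 / 7
= 15.43

15.43


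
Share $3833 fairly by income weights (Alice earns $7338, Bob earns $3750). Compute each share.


Total income = 7338 + 3750 = $11088
Alice: $3833 × 7338/11088 = $2536.67
Bob: $3833 × 3750/11088 = $1296.33
= Alice: $2536.67, Bob: $1296.33

Alice: $2536.67, Bob: $1296.33


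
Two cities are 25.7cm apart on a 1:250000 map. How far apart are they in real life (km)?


Real distance = map distance × scale
= 25.7cm × 250000
= 6425000 cm = 64250.0 m
= 64.250 km

64.250 km


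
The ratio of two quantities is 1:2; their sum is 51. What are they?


Let A = 1k, B = 2k.
1k + 2k = 51
3k = 51 → k = 51/3 = 17
A = 1×17 = 17, B = 2×17 = 34
= A = 17, B = 34

A = 17, B = 34


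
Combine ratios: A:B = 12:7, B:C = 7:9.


Match B: multiply A:B by 7 → 84:49
Multiply B:C by 7 → 49:63
Combined: 84:49:63
GCD = 7
= 12:7:9

12:7:9


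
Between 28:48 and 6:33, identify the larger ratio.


28/48 = 0.5833
6/33 = 0.1818
0.5833 > 0.1818, so 28:48 is greater
= 28:48

28:48


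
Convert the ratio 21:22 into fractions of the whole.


Total parts = 21 + 22 = 43
First part: 21/43 = 21/43
Second part: 22/43 = 22/43
= 21/43 and 22/43

21/43 and 22/43


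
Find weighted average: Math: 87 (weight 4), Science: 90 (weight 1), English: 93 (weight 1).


Numerator = 87×4 + 90×1 + 93×1
= 348 + 90 + 93
= 531
Total weight = 6
Weighted avg = 531/6
= 88.50

88.50


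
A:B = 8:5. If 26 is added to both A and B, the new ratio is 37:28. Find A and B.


Let A = 8k, B = 5k.
(8k + 26) / (5k + 26) = 37/28
Cross-multiply: 28(8k + 26) = 37(5k + 26)
224k + 728 = 185k + 962
224k - 185k = 962 - 728
39k = 234
k = 234/39 = 6
A = 8×6 = 48, B = 5×6 = 30
= A = 48, B = 30

A = 48, B = 30


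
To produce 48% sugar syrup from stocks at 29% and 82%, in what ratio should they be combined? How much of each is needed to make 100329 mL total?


Let x parts of 29% mix with y parts of 82%.
29x + 82y = 48(x + y)
29x + 82y = 48x + 48y
x(29 - 48) = y(48 - 82)
x/y = (82 - 48)/(48 - 29) = 34/19
Simplify: 34:19
Total parts = 53; one part = 100329/53 = 1893.00 mL
29% solution: 34×1893.00 = 64362.00 mL
82% solution: 19×1893.00 = 35967.00 mL
= ratio 34:19; 64362.00 mL and 35967.00 mL

ratio 34:19; 64362.00 mL and 35967.00 mL


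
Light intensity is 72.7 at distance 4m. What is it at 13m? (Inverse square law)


I₁d₁² = I₂d₂²
I₂ = I₁ × (d₁/d₂)²
= 72.7 × (4/13)²
= 72.7 × 16/169
= 1163.2/169
≈ 6.8828

6.8828


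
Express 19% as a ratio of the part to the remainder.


19% means 19 parts out of 100; remainder = 81
Part : remainder = 19:81
GCD = 1
= 19:81

19:81


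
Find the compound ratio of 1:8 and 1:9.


Compound ratio = (1×1) : (8×9)
= 1:72
GCD = 1
= 1:72

1:72


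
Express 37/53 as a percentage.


Percentage = (part / whole) × 100
= (37 / 53) × 100
≈ 69.81%

69.81%


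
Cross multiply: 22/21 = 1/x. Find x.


Cross multiply: 22 × x = 21 × 1
22x = 21
x = 21 / 22
= 0.95

0.95


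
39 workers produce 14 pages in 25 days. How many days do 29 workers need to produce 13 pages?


Days ∝ work / workers, so d₂ = d₁ × (m₁/m₂) × (w₂/w₁)
Workers factor (inverse): 39/29 ≈ 1.3448
Work factor (direct): 13/14 ≈ 0.9286
d₂ = 25 × 39/29 × 13/14 = (25 × 39 × 13) / (29 × 14) = 12675/406
≈ 31.22 days

31.22 days


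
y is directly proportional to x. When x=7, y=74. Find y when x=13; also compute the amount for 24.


Direct proportion: y/x = constant
k = 74/7 ≈ 10.5714
y at x=13: k × 13 = 74 × 13 / 7 = 962/7 ≈ 137.43
y at x=24: k × 24 = 74 × 24 / 7 = 1776/7 ≈ 253.71
= 137.43 and 253.71

137.43 and 253.71


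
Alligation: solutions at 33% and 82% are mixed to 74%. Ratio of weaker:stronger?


Let x parts of 33% mix with y parts of 82%.
33x + 82y = 74(x + y)
33x + 82y = 74x + 74y
x(33 - 74) = y(74 - 82)
x/y = (82 - 74)/(74 - 33) = 8/41
Simplify: 8:41
= 8:41

8:41


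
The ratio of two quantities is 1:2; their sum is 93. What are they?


Let A = 1k, B = 2k.
1k + 2k = 93
3k = 93 → k = 93/3 = 31
A = 1×31 = 31, B = 2×31 = 62
= A = 31, B = 62

A = 31, B = 62


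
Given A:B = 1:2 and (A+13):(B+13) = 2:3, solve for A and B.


Let A = 1k, B = 2k.
(1k + 13) / (2k + 13) = 2/3
Cross-multiply: 3(1k + 13) = 2(2k + 13)
3k + 39 = 4k + 26
3k - 4k = 26 - 39
-1k = -13
k = -13/-1 = 13
A = 1×13 = 13, B = 2×13 = 26
= A = 13, B = 26

A = 13, B = 26


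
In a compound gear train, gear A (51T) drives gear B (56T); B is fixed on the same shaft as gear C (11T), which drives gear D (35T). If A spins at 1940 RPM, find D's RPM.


Stage 1: RPM_B = RPM_A × t_A/t_B = 1940 × 51/56 = 98940/56 ≈ 1766.79
B and C share a shaft → RPM_C = RPM_B
Stage 2: RPM_D = RPM_C × t_C/t_D = RPM_A × (t_A×t_C)/(t_B×t_D)
Overall ratio = (51×11)/(56×35) = 561/1960
RPM_D = 1940 × 561/1960 = 1088340/1960
≈ 555.28 RPM

555.28 RPM


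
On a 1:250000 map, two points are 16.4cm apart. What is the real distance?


Real distance = map distance × scale
= 16.4cm × 250000
= 4100000 cm = 41000.0 m
= 41.000 km

41.000 km


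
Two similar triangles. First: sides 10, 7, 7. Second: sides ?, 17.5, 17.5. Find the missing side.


Scale factor = 17.5/7 = 2.5
Missing side = 10 × 2.5
= 25.0

25.0


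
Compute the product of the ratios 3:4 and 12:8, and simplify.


Compound ratio = (3×12) : (4×8)
= 36:32
GCD = 4
= 9:8

9:8


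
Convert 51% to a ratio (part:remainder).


51% means 51 parts out of 100; remainder = 49
Part : remainder = 51:49
GCD = 1
= 51:49

51:49


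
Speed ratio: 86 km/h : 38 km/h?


Ratio = 86:38
GCD = 2
Simplified = 43:19
Time ratio (same distance) = 19:43
Speed ratio = 43:19

43:19


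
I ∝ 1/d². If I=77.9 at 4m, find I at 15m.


I₁d₁² = I₂d₂²
I₂ = I₁ × (d₁/d₂)²
= 77.9 × (4/15)²
= 77.9 × 16/225
= 1246.4/225
≈ 5.5396

5.5396


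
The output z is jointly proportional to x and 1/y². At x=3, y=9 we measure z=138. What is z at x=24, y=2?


z = k·x/y²
Solve for k using the known point: k = z·y²/x = 138×81/3 = 11178/3 = 3726.0000
Now evaluate at x=24, y=2:
z = k × 24 / 4 = (11178 × 24) / (3 × 4) = 268272/12
= 22356.0000

22356.0000


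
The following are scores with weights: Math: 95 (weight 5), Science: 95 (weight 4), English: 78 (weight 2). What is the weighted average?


Numerator = 95×5 + 95×4 + 78×2
= 475 + 380 + 156
= 1011
Total weight = 11
Weighted avg = 1011/11
= 91.91

91.91


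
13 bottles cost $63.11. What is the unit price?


Unit rate = total / quantity
= 63.11 / 13
= $4.85 per unit

$4.85 per unit


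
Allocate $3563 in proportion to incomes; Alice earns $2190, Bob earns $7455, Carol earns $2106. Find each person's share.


Total income = 2190 + 7455 + 2106 = $11751
Alice: $3563 × 2190/11751 = $664.03
Bob: $3563 × 7455/11751 = $2260.42
Carol: $3563 × 2106/11751 = $638.56
= Alice: $664.03, Bob: $2260.42, Carol: $638.56

Alice: $664.03, Bob: $2260.42, Carol: $638.56


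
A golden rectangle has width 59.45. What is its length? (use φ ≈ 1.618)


φ = (1 + √5) / 2 ≈ 1.618
Length = width × φ = 59.45 × 1.618 = 96.1901
≈ 96.19

96.19


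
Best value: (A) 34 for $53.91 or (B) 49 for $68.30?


Deal A: $53.91/34 = $1.5856/unit
Deal B: $68.30/49 = $1.3939/unit
B is cheaper per unit
= Deal B

Deal B


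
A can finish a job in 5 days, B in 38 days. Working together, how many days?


Rate of A = 1/5 per day
Rate of B = 1/38 per day
Combined rate = 1/5 + 1/38 = 43/190 ≈ 0.2263 per day
Days = 1 / combined rate = 190/43
≈ 4.42 days

4.42 days


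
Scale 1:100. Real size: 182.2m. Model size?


Model size = real / scale
= 182.2 / 100
= 1.8220 m

1.8220 m


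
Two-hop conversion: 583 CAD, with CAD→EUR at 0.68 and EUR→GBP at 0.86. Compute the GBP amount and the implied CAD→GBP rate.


Step 1: 583 CAD × 0.68 = 396.44 EUR
Step 2: 396.44 EUR × 0.86 = 340.94 GBP
Implied rate CAD→GBP = 0.68 × 0.86 = 0.5848
= 340.94 GBP; implied rate 0.5848 GBP/CAD

340.94 GBP; implied rate 0.5848 GBP/CAD


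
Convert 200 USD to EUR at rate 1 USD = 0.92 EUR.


Amount × rate = 200 × 0.92
= 184.00 EUR

184.00 EUR


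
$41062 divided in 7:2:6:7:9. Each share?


Total parts = 7 + 2 + 6 + 7 + 9 = 31
Part 1: 41062 × 7/31 = 9272.06
Part 2: 41062 × 2/31 = 2649.16
Part 3: 41062 × 6/31 = 7947.48
Part 4: 41062 × 7/31 = 9272.06
Part 5: 41062 × 9/31 = 11921.23
= Part 1: $9272.06, Part 2: $2649.16, Part 3: $7947.48, Part 4: $9272.06, Part 5: $11921.23

Part 1: $9272.06, Part 2: $2649.16, Part 3: $7947.48, Part 4: $9272.06, Part 5: $11921.23


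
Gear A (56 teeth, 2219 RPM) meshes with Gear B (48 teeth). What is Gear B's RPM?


Gear ratio = 56:48 = 7:6
RPM_B = RPM_A × (teeth_A / teeth_B)
= 2219 × (56/48)
= 2588.8 RPM

2588.8 RPM


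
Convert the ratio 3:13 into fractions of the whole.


Total parts = 3 + 13 = 16
First part: 3/16 = 3/16
Second part: 13/16 = 13/16
= 3/16 and 13/16

3/16 and 13/16


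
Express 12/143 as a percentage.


Percentage = (part / whole) × 100
= (12 / 143) × 100
≈ 8.39%

8.39%


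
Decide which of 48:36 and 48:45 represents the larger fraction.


48/36 = 1.3333
48/45 = 1.0667
1.3333 > 1.0667, so 48:36 is greater
= 48:36

48:36


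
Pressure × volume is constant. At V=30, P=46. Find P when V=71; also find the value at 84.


Inverse proportion: x × y = constant
k = 30 × 46 = 1380
At x=71: k/71 = 19.44
At x=84: k/84 = 16.43
= 19.44 and 16.43

19.44 and 16.43


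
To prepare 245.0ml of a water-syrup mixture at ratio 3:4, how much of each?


Total parts = 3 + 4 = 7
water: 245.0 × 3/7 = 105.0ml
syrup: 245.0 × 4/7 = 140.0ml
= 105.0ml and 140.0ml

105.0ml and 140.0ml


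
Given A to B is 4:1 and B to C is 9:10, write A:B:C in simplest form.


Match B: multiply A:B by 9 → 36:9
Multiply B:C by 1 → 9:10
Combined: 36:9:10
GCD = 1
= 36:9:10

36:9:10


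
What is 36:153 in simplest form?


GCD(36, 153) = 9
36/9 : 153/9
= 4:17

4:17


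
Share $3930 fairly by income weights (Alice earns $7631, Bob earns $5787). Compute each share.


Total income = 7631 + 5787 = $13418
Alice: $3930 × 7631/13418 = $2235.04
Bob: $3930 × 5787/13418 = $1694.96
= Alice: $2235.04, Bob: $1694.96

Alice: $2235.04, Bob: $1694.96


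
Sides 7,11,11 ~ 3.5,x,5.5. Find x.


Scale factor = 3.5/7 = 0.5
Missing side = 11 × 0.5
= 5.5

5.5


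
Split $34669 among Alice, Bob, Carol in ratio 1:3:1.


Total parts = 1 + 3 + 1 = 5
Alice: 34669 × 1/5 = 6933.80
Bob: 34669 × 3/5 = 20801.40
Carol: 34669 × 1/5 = 6933.80
= Alice: $6933.80, Bob: $20801.40, Carol: $6933.80

Alice: $6933.80, Bob: $20801.40, Carol: $6933.80


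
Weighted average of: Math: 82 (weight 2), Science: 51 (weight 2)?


Numerator = 82×2 + 51×2
= 164 + 102
= 266
Total weight = 4
Weighted avg = 266/4
= 66.50

66.50


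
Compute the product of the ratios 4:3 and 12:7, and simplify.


Compound ratio = (4×12) : (3×7)
= 48:21
GCD = 3
= 16:7

16:7


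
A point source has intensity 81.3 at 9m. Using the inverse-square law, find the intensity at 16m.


I₁d₁² = I₂d₂²
I₂ = I₁ × (d₁/d₂)²
= 81.3 × (9/16)²
= 81.3 × 81/256
= 6585.3/256
≈ 25.7238

25.7238


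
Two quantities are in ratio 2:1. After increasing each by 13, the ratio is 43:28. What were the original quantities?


Let A = 2k, B = 1k.
(2k + 13) / (1k + 13) = 43/28
Cross-multiply: 28(2k + 13) = 43(1k + 13)
56k + 364 = 43k + 559
56k - 43k = 559 - 364
13k = 195
k = 195/13 = 15
A = 2×15 = 30, B = 1×15 = 15
= A = 30, B = 15

A = 30, B = 15


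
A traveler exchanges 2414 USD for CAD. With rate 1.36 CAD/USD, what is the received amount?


Amount × rate = 2414 × 1.36
= 3283.04 CAD

3283.04 CAD


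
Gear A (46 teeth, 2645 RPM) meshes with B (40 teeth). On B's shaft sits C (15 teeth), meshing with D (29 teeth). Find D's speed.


Stage 1: RPM_B = RPM_A × t_A/t_B = 2645 × 46/40 = 121670/40 = 3041.75
B and C share a shaft → RPM_C = RPM_B
Stage 2: RPM_D = RPM_C × t_C/t_D = RPM_A × (t_A×t_C)/(t_B×t_D)
Overall ratio = (46×15)/(40×29) = 690/1160
RPM_D = 2645 × 690/1160 = 1825050/1160
≈ 1573.32 RPM

1573.32 RPM


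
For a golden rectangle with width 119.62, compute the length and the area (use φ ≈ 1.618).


φ = (1 + √5) / 2 ≈ 1.618
Length = width × φ = 119.62 × 1.618 = 193.54516
≈ 193.55
Area = width × length = 119.62 × 193.54516 = 23151.8720392 ≈ 23151.87
= Length: 193.55, Area: 23151.87

Length: 193.55, Area: 23151.87


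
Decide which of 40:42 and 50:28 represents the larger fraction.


40/42 = 0.9524
50/28 = 1.7857
0.9524 < 1.7857, so 40:42 is less
= 50:28

50:28


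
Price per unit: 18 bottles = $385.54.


Unit rate = total / quantity
= 385.54 / 18
= $21.42 per unit

$21.42 per unit


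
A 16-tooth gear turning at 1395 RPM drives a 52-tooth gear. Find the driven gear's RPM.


Gear ratio = 16:52 = 4:13
RPM_B = RPM_A × (teeth_A / teeth_B)
= 1395 × (16/52)
= 429.2 RPM

429.2 RPM


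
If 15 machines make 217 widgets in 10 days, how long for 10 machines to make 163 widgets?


Days ∝ work / workers, so d₂ = d₁ × (m₁/m₂) × (w₂/w₁)
Workers factor (inverse): 15/10 = 1.5000
Work factor (direct): 163/217 ≈ 0.7512
d₂ = 10 × 15/10 × 163/217 = (10 × 15 × 163) / (10 × 217) = 24450/2170
≈ 11.27 days

11.27 days


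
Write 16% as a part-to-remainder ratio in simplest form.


16% means 16 parts out of 100; remainder = 84
Part : remainder = 16:84
GCD = 4
= 4:21

4:21


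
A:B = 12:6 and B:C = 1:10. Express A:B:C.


Match B: multiply A:B by 1 → 12:6
Multiply B:C by 6 → 6:60
Combined: 12:6:60
GCD = 6
= 2:1:10

2:1:10


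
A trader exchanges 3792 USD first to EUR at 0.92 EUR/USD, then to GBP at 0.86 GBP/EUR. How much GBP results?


Step 1: 3792 USD × 0.92 = 3488.64 EUR
Step 2: 3488.64 EUR × 0.86 = 3000.23 GBP
Implied rate USD→GBP = 0.92 × 0.86 = 0.7912
= 3000.23 GBP

3000.23 GBP


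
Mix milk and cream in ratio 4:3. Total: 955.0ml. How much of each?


Total parts = 4 + 3 = 7
milk: 955.0 × 4/7 = 545.7ml
cream: 955.0 × 3/7 = 409.3ml
= 545.7ml and 409.3ml

545.7ml and 409.3ml


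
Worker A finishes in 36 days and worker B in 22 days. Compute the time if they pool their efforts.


Rate of A = 1/36 per day
Rate of B = 1/22 per day
Combined rate = 1/36 + 1/22 = 58/792 ≈ 0.0732 per day
Days = 1 / combined rate = 792/58
≈ 13.66 days

13.66 days


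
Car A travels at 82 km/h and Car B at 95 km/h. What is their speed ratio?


Ratio = 82:95
GCD = 1
Simplified = 82:95
Time ratio (same distance) = 95:82
Speed ratio = 82:95

82:95


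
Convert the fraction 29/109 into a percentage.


Percentage = (part / whole) × 100
= (29 / 109) × 100
≈ 26.61%

26.61%


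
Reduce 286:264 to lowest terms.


GCD(286, 264) = 22
286/22 : 264/22
= 13:12

13:12


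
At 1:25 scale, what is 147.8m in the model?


Model size = real / scale
= 147.8 / 25
= 5.9120 m

5.9120 m


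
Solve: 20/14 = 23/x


Cross multiply: 20 × x = 14 × 23
20x = 322
x = 322 / 20
= 16.10

16.10


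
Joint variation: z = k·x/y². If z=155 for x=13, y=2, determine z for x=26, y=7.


z = k·x/y²
Solve for k using the known point: k = z·y²/x = 155×4/13 = 620/13 ≈ 47.6923
Now evaluate at x=26, y=7:
z = k × 26 / 49 = (620 × 26) / (13 × 49) = 16120/637
≈ 25.3061

25.3061


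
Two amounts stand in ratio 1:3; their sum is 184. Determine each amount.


Let A = 1k, B = 3k.
1k + 3k = 184
4k = 184 → k = 184/4 = 46
A = 1×46 = 46, B = 3×46 = 138
= A = 46, B = 138

A = 46, B = 138


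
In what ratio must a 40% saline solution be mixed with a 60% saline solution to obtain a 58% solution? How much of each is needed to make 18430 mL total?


Let x parts of 40% mix with y parts of 60%.
40x + 60y = 58(x + y)
40x + 60y = 58x + 58y
x(40 - 58) = y(58 - 60)
x/y = (60 - 58)/(58 - 40) = 2/18
Simplify: 1:9
Total parts = 10; one part = 18430/10 = 1843.00 mL
40% solution: 1×1843.00 = 1843.00 mL
60% solution: 9×1843.00 = 16587.00 mL
= ratio 1:9; 1843.00 mL and 16587.00 mL

ratio 1:9; 1843.00 mL and 16587.00 mL


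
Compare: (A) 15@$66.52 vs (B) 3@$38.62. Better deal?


Deal A: $66.52/15 = $4.4347/unit
Deal B: $38.62/3 = $12.8733/unit
A is cheaper per unit
= Deal A

Deal A


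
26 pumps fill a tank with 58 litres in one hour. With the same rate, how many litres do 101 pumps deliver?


Direct proportion: y/x = constant
k = 58/26 ≈ 2.2308
y₂ = k × 101 = 58 × 101 / 26 = 5858/26
≈ 225.31

225.31


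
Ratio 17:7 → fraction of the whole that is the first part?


Total parts = 17 + 7 = 24
First part: 17/24 = 17/24
= 17/24

17/24


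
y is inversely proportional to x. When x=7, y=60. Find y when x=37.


Inverse proportion: x × y = constant
k = 7 × 60 = 420
y₂ = k / 37 = 420 / 37
= 11.35

11.35


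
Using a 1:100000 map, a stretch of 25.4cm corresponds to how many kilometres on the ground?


Real distance = map distance × scale
= 25.4cm × 100000
= 2540000 cm = 25400.0 m
= 25.400 km

25.400 km


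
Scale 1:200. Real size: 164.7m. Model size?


Model size = real / scale
= 164.7 / 200
= 0.8235 m

0.8235 m


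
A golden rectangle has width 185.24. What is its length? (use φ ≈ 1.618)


φ = (1 + √5) / 2 ≈ 1.618
Length = width × φ = 185.24 × 1.618 = 299.71832
≈ 299.72

299.72


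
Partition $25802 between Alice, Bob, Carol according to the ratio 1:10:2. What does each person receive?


Total parts = 1 + 10 + 2 = 13
Alice: 25802 × 1/13 = 1984.77
Bob: 25802 × 10/13 = 19847.69
Carol: 25802 × 2/13 = 3969.54
= Alice: $1984.77, Bob: $19847.69, Carol: $3969.54

Alice: $1984.77, Bob: $19847.69, Carol: $3969.54


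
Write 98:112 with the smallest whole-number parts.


GCD(98, 112) = 14
98/14 : 112/14
= 7:8

7:8


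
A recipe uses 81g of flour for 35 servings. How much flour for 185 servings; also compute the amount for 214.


Direct proportion: y/x = constant
k = 81/35 ≈ 2.3143
y at x=185: k × 185 = 81 × 185 / 35 = 14985/35 ≈ 428.14
y at x=214: k × 214 = 81 × 214 / 35 = 17334/35 ≈ 495.26
= 428.14 and 495.26

428.14 and 495.26


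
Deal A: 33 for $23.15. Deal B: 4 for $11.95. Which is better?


Deal A: $23.15/33 = $0.7015/unit
Deal B: $11.95/4 = $2.9875/unit
A is cheaper per unit
= Deal A

Deal A


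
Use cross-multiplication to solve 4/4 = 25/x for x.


Cross multiply: 4 × x = 4 × 25
4x = 100
x = 100 / 4
= 25.00

25.00


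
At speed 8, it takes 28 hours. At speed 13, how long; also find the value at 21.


Inverse proportion: x × y = constant
k = 8 × 28 = 224
At x=13: k/13 = 17.23
At x=21: k/21 = 10.67
= 17.23 and 10.67

17.23 and 10.67


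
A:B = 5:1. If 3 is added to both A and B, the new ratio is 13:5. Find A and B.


Let A = 5k, B = 1k.
(5k + 3) / (1k + 3) = 13/5
Cross-multiply: 5(5k + 3) = 13(1k + 3)
25k + 15 = 13k + 39
25k - 13k = 39 - 15
12k = 24
k = 24/12 = 2
A = 5×2 = 10, B = 1×2 = 2
= A = 10, B = 2

A = 10, B = 2


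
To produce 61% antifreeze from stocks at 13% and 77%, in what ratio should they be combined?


Let x parts of 13% mix with y parts of 77%.
13x + 77y = 61(x + y)
13x + 77y = 61x + 61y
x(13 - 61) = y(61 - 77)
x/y = (77 - 61)/(61 - 13) = 16/48
Simplify: 1:3
= 1:3

1:3


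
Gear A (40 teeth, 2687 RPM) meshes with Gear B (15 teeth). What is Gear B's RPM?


Gear ratio = 40:15 = 8:3
RPM_B = RPM_A × (teeth_A / teeth_B)
= 2687 × (40/15)
= 7165.3 RPM

7165.3 RPM


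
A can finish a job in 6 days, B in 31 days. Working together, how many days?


Rate of A = 1/6 per day
Rate of B = 1/31 per day
Combined rate = 1/6 + 1/31 = 37/186 ≈ 0.1989 per day
Days = 1 / combined rate = 186/37
≈ 5.03 days

5.03 days


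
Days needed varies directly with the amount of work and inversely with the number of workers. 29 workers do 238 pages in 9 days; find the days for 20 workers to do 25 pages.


Days ∝ work / workers, so d₂ = d₁ × (m₁/m₂) × (w₂/w₁)
Workers factor (inverse): 29/20 = 1.4500
Work factor (direct): 25/238 ≈ 0.1050
d₂ = 9 × 29/20 × 25/238 = (9 × 29 × 25) / (20 × 238) = 6525/4760
≈ 1.37 days

1.37 days


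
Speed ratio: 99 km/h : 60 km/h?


Ratio = 99:60
GCD = 3
Simplified = 33:20
Time ratio (same distance) = 20:33
Speed ratio = 33:20

33:20


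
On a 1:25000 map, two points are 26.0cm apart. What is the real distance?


Real distance = map distance × scale
= 26.0cm × 25000
= 650000 cm = 6500.0 m
= 6.500 km

6.500 km


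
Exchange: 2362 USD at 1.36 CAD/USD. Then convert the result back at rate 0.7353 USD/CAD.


Amount × rate = 2362 × 1.36 = 3212.32 CAD
Round-trip: 3212.32 × 0.7353 = 2362.02 USD
= 3212.32 CAD, then 2362.02 USD

3212.32 CAD, then 2362.02 USD


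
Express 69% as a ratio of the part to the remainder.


69% means 69 parts out of 100; remainder = 31
Part : remainder = 69:31
GCD = 1
= 69:31

69:31


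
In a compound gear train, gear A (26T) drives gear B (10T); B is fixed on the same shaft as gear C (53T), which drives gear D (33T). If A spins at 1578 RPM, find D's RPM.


Stage 1: RPM_B = RPM_A × t_A/t_B = 1578 × 26/10 = 41028/10 = 4102.80
B and C share a shaft → RPM_C = RPM_B
Stage 2: RPM_D = RPM_C × t_C/t_D = RPM_A × (t_A×t_C)/(t_B×t_D)
Overall ratio = (26×53)/(10×33) = 1378/330
RPM_D = 1578 × 1378/330 = 2174484/330
≈ 6589.35 RPM

6589.35 RPM


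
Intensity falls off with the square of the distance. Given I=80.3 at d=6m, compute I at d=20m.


I₁d₁² = I₂d₂²
I₂ = I₁ × (d₁/d₂)²
= 80.3 × (6/20)²
= 80.3 × 36/400
= 2890.8/400
= 7.2270

7.2270


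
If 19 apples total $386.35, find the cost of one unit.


Unit rate = total / quantity
= 386.35 / 19
= $20.33 per unit

$20.33 per unit


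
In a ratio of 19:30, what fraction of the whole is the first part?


Total parts = 19 + 30 = 49
First part: 19/49 = 19/49
= 19/49

19/49


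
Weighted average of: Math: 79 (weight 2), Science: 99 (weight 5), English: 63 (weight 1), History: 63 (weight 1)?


Numerator = 79×2 + 99×5 + 63×1 + 63×1
= 158 + 495 + 63 + 63
= 779
Total weight = 9
Weighted avg = 779/9
= 86.56

86.56


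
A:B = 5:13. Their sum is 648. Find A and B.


Let A = 5k, B = 13k.
5k + 13k = 648
18k = 648 → k = 648/18 = 36
A = 5×36 = 180, B = 13×36 = 468
= A = 180, B = 468

A = 180, B = 468


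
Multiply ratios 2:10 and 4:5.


Compound ratio = (2×4) : (10×5)
= 8:50
GCD = 2
= 4:25

4:25


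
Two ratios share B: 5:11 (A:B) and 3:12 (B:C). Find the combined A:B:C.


Match B: multiply A:B by 3 → 15:33
Multiply B:C by 11 → 33:132
Combined: 15:33:132
GCD = 3
= 5:11:44

5:11:44


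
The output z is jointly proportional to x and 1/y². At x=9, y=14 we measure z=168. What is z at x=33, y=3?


z = k·x/y²
Solve for k using the known point: k = z·y²/x = 168×196/9 = 32928/9 ≈ 3658.6667
Now evaluate at x=33, y=3:
z = k × 33 / 9 = (32928 × 33) / (9 × 9) = 1086624/81
≈ 13415.1111

13415.1111


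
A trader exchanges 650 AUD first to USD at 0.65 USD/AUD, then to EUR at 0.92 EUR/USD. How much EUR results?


Step 1: 650 AUD × 0.65 = 422.50 USD
Step 2: 422.50 USD × 0.92 = 388.70 EUR
Implied rate AUD→EUR = 0.65 × 0.92 = 0.5980
= 388.70 EUR

388.70 EUR


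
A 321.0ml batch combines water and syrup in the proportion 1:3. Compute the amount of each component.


Total parts = 1 + 3 = 4
water: 321.0 × 1/4 = 80.3ml
syrup: 321.0 × 3/4 = 240.8ml
= 80.3ml and 240.8ml

80.3ml and 240.8ml


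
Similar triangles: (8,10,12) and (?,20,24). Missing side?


Scale factor = 20/10 = 2
Missing side = 8 × 2
= 16.0

16.0


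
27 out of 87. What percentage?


Percentage = (part / whole) × 100
= (27 / 87) × 100
≈ 31.03%

31.03%


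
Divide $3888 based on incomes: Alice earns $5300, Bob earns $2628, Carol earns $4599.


Total income = 5300 + 2628 + 4599 = $12527
Alice: $3888 × 5300/12527 = $1644.96
Bob: $3888 × 2628/12527 = $815.65
Carol: $3888 × 4599/12527 = $1427.39
= Alice: $1644.96, Bob: $815.65, Carol: $1427.39

Alice: $1644.96, Bob: $815.65, Carol: $1427.39


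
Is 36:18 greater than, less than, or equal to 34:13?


36/18 = 2.0000
34/13 = 2.6154
2.0000 < 2.6154, so 36:18 is less
= less than

less than


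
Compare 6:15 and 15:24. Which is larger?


6/15 = 0.4000
15/24 = 0.6250
0.4000 < 0.6250, so 6:15 is less
= 15:24

15:24


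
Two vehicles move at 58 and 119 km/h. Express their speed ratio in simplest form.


Ratio = 58:119
GCD = 1
Simplified = 58:119
Time ratio (same distance) = 119:58
Speed ratio = 58:119

58:119


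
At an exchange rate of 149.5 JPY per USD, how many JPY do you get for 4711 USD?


Amount × rate = 4711 × 149.5
= 704294.50 JPY

704294.50 JPY


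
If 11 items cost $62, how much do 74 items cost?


Direct proportion: y/x = constant
k = 62/11 ≈ 5.6364
y₂ = k × 74 = 62 × 74 / 11 = 4588/11
≈ 417.09

417.09


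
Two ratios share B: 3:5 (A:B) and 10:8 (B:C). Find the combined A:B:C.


Match B: multiply A:B by 10 → 30:50
Multiply B:C by 5 → 50:40
Combined: 30:50:40
GCD = 10
= 3:5:4

3:5:4


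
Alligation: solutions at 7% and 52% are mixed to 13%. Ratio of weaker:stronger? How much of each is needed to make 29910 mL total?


Let x parts of 7% mix with y parts of 52%.
7x + 52y = 13(x + y)
7x + 52y = 13x + 13y
x(7 - 13) = y(13 - 52)
x/y = (52 - 13)/(13 - 7) = 39/6
Simplify: 13:2
Total parts = 15; one part = 29910/15 = 1994.00 mL
7% solution: 13×1994.00 = 25922.00 mL
52% solution: 2×1994.00 = 3988.00 mL
= ratio 13:2; 25922.00 mL and 3988.00 mL

ratio 13:2; 25922.00 mL and 3988.00 mL


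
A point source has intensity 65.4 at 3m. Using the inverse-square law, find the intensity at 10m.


I₁d₁² = I₂d₂²
I₂ = I₁ × (d₁/d₂)²
= 65.4 × (3/10)²
= 65.4 × 9/100
= 588.6/100
= 5.8860

5.8860


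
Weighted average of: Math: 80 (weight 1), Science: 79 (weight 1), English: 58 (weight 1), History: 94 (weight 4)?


Numerator = 80×1 + 79×1 + 58×1 + 94×4
= 80 + 79 + 58 + 376
= 593
Total weight = 7
Weighted avg = 593/7
= 84.71

84.71


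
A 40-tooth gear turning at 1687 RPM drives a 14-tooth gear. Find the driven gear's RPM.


Gear ratio = 40:14 = 20:7
RPM_B = RPM_A × (teeth_A / teeth_B)
= 1687 × (40/14)
= 4820.0 RPM

4820.0 RPM


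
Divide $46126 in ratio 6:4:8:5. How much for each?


Total parts = 6 + 4 + 8 + 5 = 23
Part 1: 46126 × 6/23 = 12032.87
Part 2: 46126 × 4/23 = 8021.91
Part 3: 46126 × 8/23 = 16043.83
Part 4: 46126 × 5/23 = 10027.39
= Part 1: $12032.87, Part 2: $8021.91, Part 3: $16043.83, Part 4: $10027.39

Part 1: $12032.87, Part 2: $8021.91, Part 3: $16043.83, Part 4: $10027.39


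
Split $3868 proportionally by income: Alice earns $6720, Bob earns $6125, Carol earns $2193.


Total income = 6720 + 6125 + 2193 = $15038
Alice: $3868 × 6720/15038 = $1728.49
Bob: $3868 × 6125/15038 = $1575.44
Carol: $3868 × 2193/15038 = $564.07
= Alice: $1728.49, Bob: $1575.44, Carol: $564.07

Alice: $1728.49, Bob: $1575.44, Carol: $564.07


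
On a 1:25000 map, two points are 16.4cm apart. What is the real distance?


Real distance = map distance × scale
= 16.4cm × 25000
= 410000 cm = 4100.0 m
= 4.100 km

4.100 km


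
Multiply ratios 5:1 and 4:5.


Compound ratio = (5×4) : (1×5)
= 20:5
GCD = 5
= 4:1

4:1


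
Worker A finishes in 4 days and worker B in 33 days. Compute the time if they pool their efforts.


Rate of A = 1/4 per day
Rate of B = 1/33 per day
Combined rate = 1/4 + 1/33 = 37/132 ≈ 0.2803 per day
Days = 1 / combined rate = 132/37
≈ 3.57 days

3.57 days


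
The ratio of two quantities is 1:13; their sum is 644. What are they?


Let A = 1k, B = 13k.
1k + 13k = 644
14k = 644 → k = 644/14 = 46
A = 1×46 = 46, B = 13×46 = 598
= A = 46, B = 598

A = 46, B = 598


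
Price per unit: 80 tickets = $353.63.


Unit rate = total / quantity
= 353.63 / 80
= $4.42 per unit

$4.42 per unit


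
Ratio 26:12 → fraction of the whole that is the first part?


Total parts = 26 + 12 = 38
First part: 26/38 = 13/19
= 13/19

13/19


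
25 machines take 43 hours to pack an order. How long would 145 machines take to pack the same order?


Inverse proportion: x × y = constant
k = 25 × 43 = 1075
y₂ = k / 145 = 1075 / 145
= 7.41

7.41


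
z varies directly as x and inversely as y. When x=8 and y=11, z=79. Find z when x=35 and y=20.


z = k·x/y
Solve for k using the known point: k = z·y/x = 79×11/8 = 869/8 = 108.6250
Now evaluate at x=35, y=20:
z = k × 35 / 20 = (869 × 35) / (8 × 20) = 30415/160
≈ 190.0938

190.0938


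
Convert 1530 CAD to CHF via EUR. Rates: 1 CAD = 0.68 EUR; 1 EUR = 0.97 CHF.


Step 1: 1530 CAD × 0.68 = 1040.40 EUR
Step 2: 1040.40 EUR × 0.97 = 1009.19 CHF
Implied rate CAD→CHF = 0.68 × 0.97 = 0.6596
= 1009.19 CHF

1009.19 CHF


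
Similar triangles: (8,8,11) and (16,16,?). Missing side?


Scale factor = 16/8 = 2
Missing side = 11 × 2
= 22.0

22.0


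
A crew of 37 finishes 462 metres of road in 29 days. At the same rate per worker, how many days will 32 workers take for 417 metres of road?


Days ∝ work / workers, so d₂ = d₁ × (m₁/m₂) × (w₂/w₁)
Workers factor (inverse): 37/32 ≈ 1.1563
Work factor (direct): 417/462 ≈ 0.9026
d₂ = 29 × 37/32 × 417/462 = (29 × 37 × 417) / (32 × 462) = 447441/14784
≈ 30.27 days

30.27 days


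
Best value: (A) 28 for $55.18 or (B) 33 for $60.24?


Deal A: $55.18/28 = $1.9707/unit
Deal B: $60.24/33 = $1.8255/unit
B is cheaper per unit
= Deal B

Deal B


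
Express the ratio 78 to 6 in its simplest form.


GCD(78, 6) = 6
78/6 : 6/6
= 13:1

13:1


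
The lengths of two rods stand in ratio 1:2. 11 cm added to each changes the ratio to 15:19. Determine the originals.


Let A = 1k, B = 2k.
(1k + 11) / (2k + 11) = 15/19
Cross-multiply: 19(1k + 11) = 15(2k + 11)
19k + 209 = 30k + 165
19k - 30k = 165 - 209
-11k = -44
k = -44/-11 = 4
A = 1×4 = 4, B = 2×4 = 8
= A = 4, B = 8

A = 4, B = 8


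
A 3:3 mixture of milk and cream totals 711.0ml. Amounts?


Total parts = 3 + 3 = 6
milk: 711.0 × 3/6 = 355.5ml
cream: 711.0 × 3/6 = 355.5ml
= 355.5ml and 355.5ml

355.5ml and 355.5ml


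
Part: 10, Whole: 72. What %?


Percentage = (part / whole) × 100
= (10 / 72) × 100
≈ 13.89%

13.89%


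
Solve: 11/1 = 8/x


Cross multiply: 11 × x = 1 × 8
11x = 8
x = 8 / 11
= 0.73

0.73


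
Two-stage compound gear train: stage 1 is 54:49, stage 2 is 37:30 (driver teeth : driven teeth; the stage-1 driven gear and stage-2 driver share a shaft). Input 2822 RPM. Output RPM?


Stage 1: RPM_B = RPM_A × t_A/t_B = 2822 × 54/49 = 152388/49 ≈ 3109.96
B and C share a shaft → RPM_C = RPM_B
Stage 2: RPM_D = RPM_C × t_C/t_D = RPM_A × (t_A×t_C)/(t_B×t_D)
Overall ratio = (54×37)/(49×30) = 1998/1470
RPM_D = 2822 × 1998/1470 = 5638356/1470
≈ 3835.62 RPM

3835.62 RPM


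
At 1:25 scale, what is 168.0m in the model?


Model size = real / scale
= 168.0 / 25
= 6.7200 m

6.7200 m


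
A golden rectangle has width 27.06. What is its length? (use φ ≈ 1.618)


φ = (1 + √5) / 2 ≈ 1.618
Length = width × φ = 27.06 × 1.618 = 43.78308
≈ 43.78

43.78


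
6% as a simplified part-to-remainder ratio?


6% means 6 parts out of 100; remainder = 94
Part : remainder = 6:94
GCD = 2
= 3:47

3:47
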